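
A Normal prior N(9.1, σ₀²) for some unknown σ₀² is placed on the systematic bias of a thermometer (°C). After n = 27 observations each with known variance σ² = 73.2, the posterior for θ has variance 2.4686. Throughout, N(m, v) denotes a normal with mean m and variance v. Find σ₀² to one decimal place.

σ₀² = 27.6

Posterior precision equals prior precision plus data precision: 1/σ_n² = 1/σ₀² + n/σ².
So 1/σ₀² = 1/2.4686 − 27/73.2 = 0.405088 − 0.368852 = 0.036236.
Hence σ₀² = 1/0.036236 ≈ 27.6.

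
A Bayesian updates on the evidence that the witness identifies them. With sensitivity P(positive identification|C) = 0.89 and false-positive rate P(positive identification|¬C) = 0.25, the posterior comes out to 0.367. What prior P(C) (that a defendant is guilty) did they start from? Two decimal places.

Bayes' rule in odds form gives O(C|E) = O(C)·[P(E|C)/P(E|¬C)], hence O(C) = O(C|E)/LR.
Posterior odds = 0.367/(1−0.367) = 0.5798. LR = 0.89/0.25 = 3.5600.
Prior odds = 0.5798/3.5600 = 0.1629, so P(C) = 0.1629/(1+0.1629) ≈ 0.14.

P(C) = 0.14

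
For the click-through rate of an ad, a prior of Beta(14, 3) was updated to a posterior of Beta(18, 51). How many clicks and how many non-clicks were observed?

4 clicks and 48 non-clicks

Under Beta–binomial conjugacy the posterior parameters are (a+s, b+f).
So s = 18 − 14 = 4 and f = 51 − 3 = 48.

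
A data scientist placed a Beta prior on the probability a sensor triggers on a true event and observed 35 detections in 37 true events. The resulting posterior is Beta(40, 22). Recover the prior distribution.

A Beta(a, b) prior with s successes and f failures in binomial data gives a Beta(a+s, b+f) posterior.
Subtract the data counts: 40−35=5, 22−2=20.

Beta(5, 20)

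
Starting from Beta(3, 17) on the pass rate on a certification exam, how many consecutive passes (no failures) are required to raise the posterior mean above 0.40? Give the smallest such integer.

After k passes and 0 failures the posterior is Beta(3+k, 17), with mean (3+k)/(3+17+k).
Set (3+k)/(20+k) > 0.40 and solve: k > (0.40·20 − 3)/(1 − 0.40) = 8.333.
The smallest integer exceeding 8.333 is 9.

k = 9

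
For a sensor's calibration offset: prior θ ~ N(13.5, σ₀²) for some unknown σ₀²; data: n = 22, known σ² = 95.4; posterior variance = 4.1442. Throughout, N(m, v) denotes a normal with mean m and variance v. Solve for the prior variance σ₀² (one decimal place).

For the Normal–Normal model with known σ², precisions add: τ_n = τ₀ + n/σ².
So 1/σ₀² = 1/4.1442 − 22/95.4 = 0.241301 − 0.230608 = 0.010693.
Hence σ₀² = 1/0.010693 ≈ 93.5.

σ₀² = 93.5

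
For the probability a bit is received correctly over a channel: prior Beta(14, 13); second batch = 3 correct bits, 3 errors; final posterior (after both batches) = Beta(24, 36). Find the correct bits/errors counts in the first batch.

7 correct bits and 20 errors

Because Beta–binomial updating is additive in the counts, the combined data contributed (α_post−α_prior, β_post−β_prior) successes and failures.
Total across both batches: 24−14=10 correct bits, 36−13=23 errors.
Subtract the second batch: 10−3=7 correct bits and 23−3=20 errors.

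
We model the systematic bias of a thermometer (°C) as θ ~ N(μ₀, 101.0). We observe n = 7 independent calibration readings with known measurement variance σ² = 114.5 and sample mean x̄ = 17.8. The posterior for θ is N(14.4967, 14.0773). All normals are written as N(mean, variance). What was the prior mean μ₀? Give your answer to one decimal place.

With known observation variance, the Normal–Normal posterior has precision τ_n = τ₀ + n/σ² and mean μ_n = (τ₀μ₀ + (n/σ²)x̄)/τ_n.
Here τ₀ = 1/101.0 = 0.009901 and τ_data = 7/114.5 = 0.061135, so τ_n = 0.071036.
Rearranging for μ₀: μ₀ = (μ_n·τ_n − τ_data·x̄)/τ₀ = (14.4967·0.071036 − 0.061135·17.8) / 0.009901 = -0.058415/0.009901 ≈ -5.9.

μ₀ = -5.9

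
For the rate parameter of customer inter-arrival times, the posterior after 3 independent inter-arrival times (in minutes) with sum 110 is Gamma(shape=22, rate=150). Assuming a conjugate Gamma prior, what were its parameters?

Gamma–exponential conjugacy: posterior shape = α + n, posterior rate = β + Σtᵢ.
So α = 22 − 3 = 19 and β = 150 − 110 = 40.

Gamma(shape=19, rate=40)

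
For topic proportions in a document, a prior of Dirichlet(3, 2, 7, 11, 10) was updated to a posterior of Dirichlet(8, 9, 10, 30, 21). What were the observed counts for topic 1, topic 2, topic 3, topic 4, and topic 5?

For a Dirichlet(α) prior with multinomial counts c, the posterior is Dirichlet(α + c) componentwise.
Counts are posterior − prior componentwise: 8−3=5, 9−2=7, 10−7=3, 30−11=19, 21−10=11.

counts (5, 7, 3, 19, 11)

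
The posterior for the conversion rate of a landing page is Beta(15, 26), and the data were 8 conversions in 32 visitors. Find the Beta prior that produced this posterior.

Beta is conjugate to the binomial likelihood: posterior = Beta(a+s, b+f).
Subtract the data counts: 15−8=7, 26−24=2.

Beta(7, 2)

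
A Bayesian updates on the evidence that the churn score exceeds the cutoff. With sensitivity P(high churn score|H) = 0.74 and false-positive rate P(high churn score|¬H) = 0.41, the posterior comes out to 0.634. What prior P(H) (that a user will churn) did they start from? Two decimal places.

P(H) = 0.49

In odds form, posterior odds = prior odds × likelihood ratio, so prior odds = posterior odds ÷ LR.
Posterior odds = 0.634/(1−0.634) = 1.7322. LR = 0.74/0.41 = 1.8049.
Prior odds = 1.7322/1.8049 = 0.9597, so P(H) = 0.9597/(1+0.9597) ≈ 0.49.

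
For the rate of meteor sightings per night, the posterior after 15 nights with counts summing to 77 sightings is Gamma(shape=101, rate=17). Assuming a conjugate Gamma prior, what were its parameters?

A Gamma(α, β) prior (rate parametrization) on a Poisson rate with n observations summing to S gives posterior Gamma(α+S, β+n).
So α = 101 − 77 = 24 and β = 17 − 15 = 2.

Gamma(shape=24, rate=2)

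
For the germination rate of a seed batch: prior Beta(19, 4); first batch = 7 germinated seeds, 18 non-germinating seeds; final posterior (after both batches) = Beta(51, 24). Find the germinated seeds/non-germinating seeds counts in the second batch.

25 germinated seeds and 2 non-germinating seeds

Because Beta–binomial updating is additive in the counts, the combined data contributed (α_post−α_prior, β_post−β_prior) successes and failures.
Total across both batches: 51−19=32 germinated seeds, 24−4=20 non-germinating seeds.
Subtract the first batch: 32−7=25 germinated seeds and 20−18=2 non-germinating seeds.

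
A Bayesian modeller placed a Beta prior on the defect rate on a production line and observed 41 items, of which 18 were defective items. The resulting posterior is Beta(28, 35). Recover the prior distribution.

Beta is conjugate to the binomial likelihood: posterior = Beta(α+s, β+f).
So α = 28 − 18 = 10 and β = 35 − 23 = 12.

Beta(10, 12)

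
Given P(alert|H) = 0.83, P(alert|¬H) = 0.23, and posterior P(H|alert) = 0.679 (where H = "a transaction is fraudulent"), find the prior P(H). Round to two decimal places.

In odds form, posterior odds = prior odds × likelihood ratio, so prior odds = posterior odds ÷ LR.
Posterior odds = 0.679/(1−0.679) = 2.1153. LR = 0.83/0.23 = 3.6087.
Prior odds = 2.1153/3.6087 = 0.5862, so P(H) = 0.5862/(1+0.5862) ≈ 0.37.

P(H) = 0.37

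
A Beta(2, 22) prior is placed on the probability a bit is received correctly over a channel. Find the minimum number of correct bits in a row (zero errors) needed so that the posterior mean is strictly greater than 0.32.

After k correct bits and 0 errors the posterior is Beta(2+k, 22), with mean (2+k)/(2+22+k).
Set (2+k)/(24+k) > 0.32 and solve: k > (0.32·24 − 2)/(1 − 0.32) = 8.353.
The smallest integer exceeding 8.353 is 9.

k = 9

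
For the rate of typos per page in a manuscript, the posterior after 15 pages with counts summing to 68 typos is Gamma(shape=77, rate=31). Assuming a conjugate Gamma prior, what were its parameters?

Gamma–Poisson conjugacy: posterior shape = α + Σxᵢ, posterior rate = β + n.
So α = 77 − 68 = 9 and β = 31 − 15 = 16.

Gamma(shape=9, rate=16)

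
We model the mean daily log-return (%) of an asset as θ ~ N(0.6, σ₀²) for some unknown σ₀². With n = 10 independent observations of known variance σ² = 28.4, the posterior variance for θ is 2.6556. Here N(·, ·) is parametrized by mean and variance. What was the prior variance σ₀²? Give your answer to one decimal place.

For the Normal–Normal model with known σ², precisions add: τ_n = τ₀ + n/σ².
So 1/σ₀² = 1/2.6556 − 10/28.4 = 0.376563 − 0.352113 = 0.024450.
Hence σ₀² = 1/0.024450 ≈ 40.9.

σ₀² = 40.9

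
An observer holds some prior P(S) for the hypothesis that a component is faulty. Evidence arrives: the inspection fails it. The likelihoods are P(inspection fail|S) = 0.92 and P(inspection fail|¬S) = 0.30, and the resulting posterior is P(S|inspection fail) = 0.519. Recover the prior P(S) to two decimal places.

P(S) = 0.26

Bayes' rule in odds form gives O(S|E) = O(S)·[P(E|S)/P(E|¬S)], hence O(S) = O(S|E)/LR.
Posterior odds = 0.519/(1−0.519) = 1.0790. LR = 0.92/0.30 = 3.0667.
Prior odds = 1.0790/3.0667 = 0.3518, so P(S) = 0.3518/(1+0.3518) ≈ 0.26.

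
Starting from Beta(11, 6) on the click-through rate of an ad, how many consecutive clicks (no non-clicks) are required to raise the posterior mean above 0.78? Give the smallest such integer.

After k clicks and 0 non-clicks the posterior is Beta(11+k, 6), with mean (11+k)/(11+6+k).
Set (11+k)/(17+k) > 0.78 and solve: k > (0.78·17 − 11)/(1 − 0.78) = 10.273.
The smallest integer exceeding 10.273 is 11, and checking k=11: (22)/(28) = 0.7857 > 0.78.

k = 11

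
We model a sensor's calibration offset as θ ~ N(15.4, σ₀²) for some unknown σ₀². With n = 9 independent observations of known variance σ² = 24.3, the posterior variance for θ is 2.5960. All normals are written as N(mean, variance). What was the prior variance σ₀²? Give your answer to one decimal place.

σ₀² = 67.4

Posterior precision equals prior precision plus data precision: 1/σ_n² = 1/σ₀² + n/σ².
So 1/σ₀² = 1/2.5960 − 9/24.3 = 0.385208 − 0.370370 = 0.014838.
Hence σ₀² = 1/0.014838 ≈ 67.4.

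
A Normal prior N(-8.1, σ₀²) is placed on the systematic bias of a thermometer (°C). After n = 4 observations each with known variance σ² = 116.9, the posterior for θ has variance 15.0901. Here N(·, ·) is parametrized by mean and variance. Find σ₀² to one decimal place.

Posterior precision equals prior precision plus data precision: 1/σ_n² = 1/σ₀² + n/σ².
So 1/σ₀² = 1/15.0901 − 4/116.9 = 0.066269 − 0.034217 = 0.032052.
Hence σ₀² = 1/0.032052 ≈ 31.2.

σ₀² = 31.2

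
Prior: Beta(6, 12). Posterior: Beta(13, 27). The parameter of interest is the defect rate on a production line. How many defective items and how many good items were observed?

Under Beta–binomial conjugacy the posterior parameters are (α+s, β+f).
So s = 13 − 6 = 7 and f = 27 − 12 = 15.

7 defective items and 15 good items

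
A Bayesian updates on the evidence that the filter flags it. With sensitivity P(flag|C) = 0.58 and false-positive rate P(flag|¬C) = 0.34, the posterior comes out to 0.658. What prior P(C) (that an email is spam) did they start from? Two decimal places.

Bayes' rule in odds form gives O(C|E) = O(C)·[P(E|C)/P(E|¬C)], hence O(C) = O(C|E)/LR.
Posterior odds = 0.658/(1−0.658) = 1.9240. LR = 0.58/0.34 = 1.7059.
Prior odds = 1.9240/1.7059 = 1.1279, so P(C) = 1.1279/(1+1.1279) ≈ 0.53.

P(C) = 0.53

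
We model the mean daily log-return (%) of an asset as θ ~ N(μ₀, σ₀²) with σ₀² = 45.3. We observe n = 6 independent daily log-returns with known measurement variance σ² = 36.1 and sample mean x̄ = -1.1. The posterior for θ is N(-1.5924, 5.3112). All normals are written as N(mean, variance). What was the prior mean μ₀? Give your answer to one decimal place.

With known observation variance, the Normal–Normal posterior has precision τ_n = τ₀ + n/σ² and mean μ_n = (τ₀μ₀ + (n/σ²)x̄)/τ_n.
Here τ₀ = 1/45.3 = 0.022075 and τ_data = 6/36.1 = 0.166205, so τ_n = 0.188280.
Rearranging for μ₀: μ₀ = (μ_n·τ_n − τ_data·x̄)/τ₀ = (-1.5924·0.188280 − 0.166205·-1.1) / 0.022075 = -0.116992/0.022075 ≈ -5.3.

μ₀ = -5.3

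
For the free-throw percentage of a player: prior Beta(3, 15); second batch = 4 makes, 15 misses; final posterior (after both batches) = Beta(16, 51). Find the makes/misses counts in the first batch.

9 makes and 21 misses

Because Beta–binomial updating is additive in the counts, the combined data contributed (α_post−α_prior, β_post−β_prior) successes and failures.
Total across both batches: 16−3=13 makes, 51−15=36 misses.
Subtract the second batch: 13−4=9 makes and 36−15=21 misses.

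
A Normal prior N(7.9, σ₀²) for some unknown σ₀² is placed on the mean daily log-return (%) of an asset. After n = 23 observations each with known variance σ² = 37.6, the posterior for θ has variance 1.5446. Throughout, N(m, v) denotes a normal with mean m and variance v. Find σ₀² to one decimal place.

σ₀² = 28.0

Posterior precision equals prior precision plus data precision: 1/σ_n² = 1/σ₀² + n/σ².
So 1/σ₀² = 1/1.5446 − 23/37.6 = 0.647417 − 0.611702 = 0.035715.
Hence σ₀² = 1/0.035715 ≈ 28.0.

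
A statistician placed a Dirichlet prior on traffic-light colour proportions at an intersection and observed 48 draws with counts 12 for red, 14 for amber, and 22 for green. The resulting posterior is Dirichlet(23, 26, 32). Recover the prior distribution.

Dirichlet(11, 12, 10)

For a Dirichlet(α) prior with multinomial counts c, the posterior is Dirichlet(α + c) componentwise.
Subtract each count from the matching posterior parameter: 23−12=11, 26−14=12, 32−22=10.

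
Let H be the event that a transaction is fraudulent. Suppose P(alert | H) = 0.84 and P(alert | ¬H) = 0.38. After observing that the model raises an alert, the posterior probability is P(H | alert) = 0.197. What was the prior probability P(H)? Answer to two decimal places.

Bayes' rule in odds form gives O(H|E) = O(H)·[P(E|H)/P(E|¬H)], hence O(H) = O(H|E)/LR.
Posterior odds = 0.197/(1−0.197) = 0.2453. LR = 0.84/0.38 = 2.2105.
Prior odds = 0.2453/2.2105 = 0.1110, so P(H) = 0.1110/(1+0.1110) ≈ 0.10.

P(H) = 0.10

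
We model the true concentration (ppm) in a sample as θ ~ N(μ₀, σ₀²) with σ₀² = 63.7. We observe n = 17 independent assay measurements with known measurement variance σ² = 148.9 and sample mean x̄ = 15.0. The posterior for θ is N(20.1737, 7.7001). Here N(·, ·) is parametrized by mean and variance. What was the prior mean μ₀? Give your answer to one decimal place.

The posterior mean is a precision-weighted average: μ_n = (τ₀μ₀ + τ_data·x̄)/(τ₀+τ_data), with τ₀=1/σ₀² and τ_data=n/σ².
Here τ₀ = 1/63.7 = 0.015699 and τ_data = 17/148.9 = 0.114171, so τ_n = 0.129870.
Rearranging for μ₀: μ₀ = (μ_n·τ_n − τ_data·x̄)/τ₀ = (20.1737·0.129870 − 0.114171·15.0) / 0.015699 = 0.907393/0.015699 ≈ 57.8.

μ₀ = 57.8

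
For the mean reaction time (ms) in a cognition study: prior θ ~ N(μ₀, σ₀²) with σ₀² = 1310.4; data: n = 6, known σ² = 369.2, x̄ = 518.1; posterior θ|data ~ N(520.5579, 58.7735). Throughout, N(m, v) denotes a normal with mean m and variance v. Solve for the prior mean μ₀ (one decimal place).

μ₀ = 572.9

The posterior mean is a precision-weighted average: μ_n = (τ₀μ₀ + τ_data·x̄)/(τ₀+τ_data), with τ₀=1/σ₀² and τ_data=n/σ².
Here τ₀ = 1/1310.4 = 0.000763 and τ_data = 6/369.2 = 0.016251, so τ_n = 0.017014.
Rearranging for μ₀: μ₀ = (μ_n·τ_n − τ_data·x̄)/τ₀ = (520.5579·0.017014 − 0.016251·518.1) / 0.000763 = 0.437129/0.000763 ≈ 572.9.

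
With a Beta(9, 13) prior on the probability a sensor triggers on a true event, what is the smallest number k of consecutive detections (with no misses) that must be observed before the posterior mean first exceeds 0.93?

After k detections and 0 misses the posterior is Beta(9+k, 13), with mean (9+k)/(9+13+k).
Set (9+k)/(22+k) > 0.93 and solve: k > (0.93·22 − 9)/(1 − 0.93) = 163.714.
The smallest integer exceeding 163.714 is 164, and checking k=164: (173)/(186) = 0.9301 > 0.93.

k = 164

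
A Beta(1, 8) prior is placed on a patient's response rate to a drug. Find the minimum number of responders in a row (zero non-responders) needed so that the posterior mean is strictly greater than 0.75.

k = 24

After k responders and 0 non-responders the posterior is Beta(1+k, 8), with mean (1+k)/(1+8+k).
Set (1+k)/(9+k) > 0.75 and solve: k > (0.75·9 − 1)/(1 − 0.75) = 23.000.
The smallest integer exceeding 23.000 is 24, and checking k=24: (25)/(33) = 0.7576 > 0.75.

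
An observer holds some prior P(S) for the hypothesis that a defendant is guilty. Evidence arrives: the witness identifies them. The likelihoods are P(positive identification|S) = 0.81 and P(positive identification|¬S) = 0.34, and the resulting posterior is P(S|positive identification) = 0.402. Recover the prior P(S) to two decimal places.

P(S) = 0.22

In odds form, posterior odds = prior odds × likelihood ratio, so prior odds = posterior odds ÷ LR.
Posterior odds = 0.402/(1−0.402) = 0.6722. LR = 0.81/0.34 = 2.3824.
Prior odds = 0.6722/2.3824 = 0.2822, so P(S) = 0.2822/(1+0.2822) ≈ 0.22.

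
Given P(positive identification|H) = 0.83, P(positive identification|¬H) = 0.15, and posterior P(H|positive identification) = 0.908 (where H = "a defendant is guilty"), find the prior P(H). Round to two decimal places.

In odds form, posterior odds = prior odds × likelihood ratio, so prior odds = posterior odds ÷ LR.
Posterior odds = 0.908/(1−0.908) = 9.8696. LR = 0.83/0.15 = 5.5333.
Prior odds = 9.8696/5.5333 = 1.7837, so P(H) = 1.7837/(1+1.7837) ≈ 0.64.

P(H) = 0.64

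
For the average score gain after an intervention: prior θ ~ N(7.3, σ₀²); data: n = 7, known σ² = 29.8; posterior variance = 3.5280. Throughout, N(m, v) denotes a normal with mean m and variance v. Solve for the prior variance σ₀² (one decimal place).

σ₀² = 20.6

For the Normal–Normal model with known σ², precisions add: τ_n = τ₀ + n/σ².
So 1/σ₀² = 1/3.5280 − 7/29.8 = 0.283447 − 0.234899 = 0.048548.
Hence σ₀² = 1/0.048548 ≈ 20.6.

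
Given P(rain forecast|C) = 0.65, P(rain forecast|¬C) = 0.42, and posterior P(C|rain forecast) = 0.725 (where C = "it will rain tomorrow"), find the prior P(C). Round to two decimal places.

In odds form, posterior odds = prior odds × likelihood ratio, so prior odds = posterior odds ÷ LR.
Posterior odds = 0.725/(1−0.725) = 2.6364. LR = 0.65/0.42 = 1.5476.
Prior odds = 2.6364/1.5476 = 1.7035, so P(C) = 1.7035/(1+1.7035) ≈ 0.63.

P(C) = 0.63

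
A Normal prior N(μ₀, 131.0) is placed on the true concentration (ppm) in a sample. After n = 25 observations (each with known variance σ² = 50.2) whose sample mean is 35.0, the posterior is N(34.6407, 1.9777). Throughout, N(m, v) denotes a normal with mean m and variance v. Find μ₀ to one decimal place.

μ₀ = 11.2

The posterior mean is a precision-weighted average: μ_n = (τ₀μ₀ + τ_data·x̄)/(τ₀+τ_data), with τ₀=1/σ₀² and τ_data=n/σ².
Here τ₀ = 1/131.0 = 0.007634 and τ_data = 25/50.2 = 0.498008, so τ_n = 0.505642.
Rearranging for μ₀: μ₀ = (μ_n·τ_n − τ_data·x̄)/τ₀ = (34.6407·0.505642 − 0.498008·35.0) / 0.007634 = 0.085513/0.007634 ≈ 11.2.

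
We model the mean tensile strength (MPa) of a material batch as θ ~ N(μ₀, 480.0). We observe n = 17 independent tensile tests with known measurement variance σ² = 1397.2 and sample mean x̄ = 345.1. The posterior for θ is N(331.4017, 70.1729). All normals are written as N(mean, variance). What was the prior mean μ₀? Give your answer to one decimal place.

μ₀ = 251.4

The posterior mean is a precision-weighted average: μ_n = (τ₀μ₀ + τ_data·x̄)/(τ₀+τ_data), with τ₀=1/σ₀² and τ_data=n/σ².
Here τ₀ = 1/480.0 = 0.002083 and τ_data = 17/1397.2 = 0.012167, so τ_n = 0.014250.
Rearranging for μ₀: μ₀ = (μ_n·τ_n − τ_data·x̄)/τ₀ = (331.4017·0.014250 − 0.012167·345.1) / 0.002083 = 0.523643/0.002083 ≈ 251.4.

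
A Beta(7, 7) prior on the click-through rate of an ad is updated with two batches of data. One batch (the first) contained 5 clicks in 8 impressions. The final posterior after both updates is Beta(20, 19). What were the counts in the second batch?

8 clicks and 9 non-clicks

Because Beta–binomial updating is additive in the counts, the combined data contributed (α_post−α_prior, β_post−β_prior) successes and failures.
Total across both batches: 20−7=13 clicks, 19−7=12 non-clicks.
Subtract the first batch: 13−5=8 clicks and 12−3=9 non-clicks.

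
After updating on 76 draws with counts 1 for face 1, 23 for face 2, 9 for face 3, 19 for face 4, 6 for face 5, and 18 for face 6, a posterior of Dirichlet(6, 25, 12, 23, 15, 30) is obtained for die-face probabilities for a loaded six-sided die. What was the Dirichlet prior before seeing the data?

Dirichlet(5, 2, 3, 4, 9, 12)

For a Dirichlet(α) prior with multinomial counts c, the posterior is Dirichlet(α + c) componentwise.
Subtract each count from the matching posterior parameter: 6−1=5, 25−23=2, 12−9=3, 23−19=4, 15−6=9, 30−18=12.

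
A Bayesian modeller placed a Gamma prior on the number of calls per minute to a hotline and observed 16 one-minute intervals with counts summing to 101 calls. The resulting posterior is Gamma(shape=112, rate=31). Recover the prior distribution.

Gamma–Poisson conjugacy: posterior shape = α + Σxᵢ, posterior rate = β + n.
So α = 112 − 101 = 11 and β = 31 − 16 = 15.

Gamma(shape=11, rate=15)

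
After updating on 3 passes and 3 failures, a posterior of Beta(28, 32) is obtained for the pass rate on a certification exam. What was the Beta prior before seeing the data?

Beta(25, 29)

Beta is conjugate to the binomial likelihood: posterior = Beta(α+s, β+f).
So α = 28 − 3 = 25 and β = 32 − 3 = 29.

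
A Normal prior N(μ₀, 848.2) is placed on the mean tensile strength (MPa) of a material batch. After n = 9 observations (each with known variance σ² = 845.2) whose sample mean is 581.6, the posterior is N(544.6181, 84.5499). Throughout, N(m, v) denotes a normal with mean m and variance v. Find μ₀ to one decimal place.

μ₀ = 210.6

The posterior mean is a precision-weighted average: μ_n = (τ₀μ₀ + τ_data·x̄)/(τ₀+τ_data), with τ₀=1/σ₀² and τ_data=n/σ².
Here τ₀ = 1/848.2 = 0.001179 and τ_data = 9/845.2 = 0.010648, so τ_n = 0.011827.
Rearranging for μ₀: μ₀ = (μ_n·τ_n − τ_data·x̄)/τ₀ = (544.6181·0.011827 − 0.010648·581.6) / 0.001179 = 0.248321/0.001179 ≈ 210.6.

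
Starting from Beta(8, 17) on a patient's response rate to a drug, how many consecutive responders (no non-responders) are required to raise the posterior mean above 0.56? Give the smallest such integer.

k = 14

After k responders and 0 non-responders the posterior is Beta(8+k, 17), with mean (8+k)/(8+17+k).
Set (8+k)/(25+k) > 0.56 and solve: k > (0.56·25 − 8)/(1 − 0.56) = 13.636.
The smallest integer exceeding 13.636 is 14, and checking k=14: (22)/(39) = 0.5641 > 0.56.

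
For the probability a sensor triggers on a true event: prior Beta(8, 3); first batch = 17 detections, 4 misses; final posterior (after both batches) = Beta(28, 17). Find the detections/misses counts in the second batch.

3 detections and 10 misses

Sequential conjugate updates are equivalent to a single update on the pooled data, so total successes = posterior α − prior α and total failures = posterior β − prior β.
Total across both batches: 28−8=20 detections, 17−3=14 misses.
Subtract the first batch: 20−17=3 detections and 14−4=10 misses.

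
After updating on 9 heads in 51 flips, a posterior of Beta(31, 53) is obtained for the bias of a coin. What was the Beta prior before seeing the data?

Beta(22, 11)

Under Beta–binomial conjugacy the posterior parameters are (a+s, b+f).
Subtract the data counts: 31−9=22, 53−42=11.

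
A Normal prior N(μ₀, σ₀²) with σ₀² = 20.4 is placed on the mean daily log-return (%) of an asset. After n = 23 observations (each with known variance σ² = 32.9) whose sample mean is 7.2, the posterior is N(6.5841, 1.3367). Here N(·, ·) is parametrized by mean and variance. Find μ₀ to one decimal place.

The posterior mean is a precision-weighted average: μ_n = (τ₀μ₀ + τ_data·x̄)/(τ₀+τ_data), with τ₀=1/σ₀² and τ_data=n/σ².
Here τ₀ = 1/20.4 = 0.049020 and τ_data = 23/32.9 = 0.699088, so τ_n = 0.748108.
Rearranging for μ₀: μ₀ = (μ_n·τ_n − τ_data·x̄)/τ₀ = (6.5841·0.748108 − 0.699088·7.2) / 0.049020 = -0.107816/0.049020 ≈ -2.2.

μ₀ = -2.2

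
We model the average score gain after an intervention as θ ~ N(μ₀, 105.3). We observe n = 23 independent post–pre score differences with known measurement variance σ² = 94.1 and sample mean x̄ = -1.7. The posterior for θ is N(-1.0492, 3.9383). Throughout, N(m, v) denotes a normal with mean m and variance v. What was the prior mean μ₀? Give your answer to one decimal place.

With known observation variance, the Normal–Normal posterior has precision τ_n = τ₀ + n/σ² and mean μ_n = (τ₀μ₀ + (n/σ²)x̄)/τ_n.
Here τ₀ = 1/105.3 = 0.009497 and τ_data = 23/94.1 = 0.244421, so τ_n = 0.253918.
Rearranging for μ₀: μ₀ = (μ_n·τ_n − τ_data·x̄)/τ₀ = (-1.0492·0.253918 − 0.244421·-1.7) / 0.009497 = 0.149105/0.009497 ≈ 15.7.

μ₀ = 15.7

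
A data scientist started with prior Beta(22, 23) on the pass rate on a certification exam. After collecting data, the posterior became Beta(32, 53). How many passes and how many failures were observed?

10 passes and 30 failures

A Beta(a, b) prior with s successes and f failures in binomial data gives a Beta(a+s, b+f) posterior.
So s = 32 − 22 = 10 and f = 53 − 23 = 30.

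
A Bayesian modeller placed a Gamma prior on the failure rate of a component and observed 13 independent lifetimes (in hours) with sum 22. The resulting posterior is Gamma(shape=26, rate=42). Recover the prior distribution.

Gamma(shape=13, rate=20)

Gamma–exponential conjugacy: posterior shape = α + n, posterior rate = β + Σtᵢ.
So α = 26 − 13 = 13 and β = 42 − 22 = 20.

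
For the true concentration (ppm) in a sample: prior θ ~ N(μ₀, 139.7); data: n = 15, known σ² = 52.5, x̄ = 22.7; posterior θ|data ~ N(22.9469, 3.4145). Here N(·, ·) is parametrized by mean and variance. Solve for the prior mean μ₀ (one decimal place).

The posterior mean is a precision-weighted average: μ_n = (τ₀μ₀ + τ_data·x̄)/(τ₀+τ_data), with τ₀=1/σ₀² and τ_data=n/σ².
Here τ₀ = 1/139.7 = 0.007158 and τ_data = 15/52.5 = 0.285714, so τ_n = 0.292872.
Rearranging for μ₀: μ₀ = (μ_n·τ_n − τ_data·x̄)/τ₀ = (22.9469·0.292872 − 0.285714·22.7) / 0.007158 = 0.234797/0.007158 ≈ 32.8.

μ₀ = 32.8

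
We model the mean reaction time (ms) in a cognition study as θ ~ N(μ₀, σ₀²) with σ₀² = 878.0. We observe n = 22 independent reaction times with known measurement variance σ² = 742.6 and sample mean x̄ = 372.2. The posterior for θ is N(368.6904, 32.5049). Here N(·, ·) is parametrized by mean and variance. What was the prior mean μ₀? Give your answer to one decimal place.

μ₀ = 277.4

The posterior mean is a precision-weighted average: μ_n = (τ₀μ₀ + τ_data·x̄)/(τ₀+τ_data), with τ₀=1/σ₀² and τ_data=n/σ².
Here τ₀ = 1/878.0 = 0.001139 and τ_data = 22/742.6 = 0.029626, so τ_n = 0.030765.
Rearranging for μ₀: μ₀ = (μ_n·τ_n − τ_data·x̄)/τ₀ = (368.6904·0.030765 − 0.029626·372.2) / 0.001139 = 0.315963/0.001139 ≈ 277.4.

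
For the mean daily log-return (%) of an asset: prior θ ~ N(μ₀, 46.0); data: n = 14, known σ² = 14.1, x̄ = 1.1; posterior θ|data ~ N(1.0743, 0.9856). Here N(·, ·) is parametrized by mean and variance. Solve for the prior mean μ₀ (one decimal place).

μ₀ = -0.1

The posterior mean is a precision-weighted average: μ_n = (τ₀μ₀ + τ_data·x̄)/(τ₀+τ_data), with τ₀=1/σ₀² and τ_data=n/σ².
Here τ₀ = 1/46.0 = 0.021739 and τ_data = 14/14.1 = 0.992908, so τ_n = 1.014647.
Rearranging for μ₀: μ₀ = (μ_n·τ_n − τ_data·x̄)/τ₀ = (1.0743·1.014647 − 0.992908·1.1) / 0.021739 = -0.002164/0.021739 ≈ -0.1.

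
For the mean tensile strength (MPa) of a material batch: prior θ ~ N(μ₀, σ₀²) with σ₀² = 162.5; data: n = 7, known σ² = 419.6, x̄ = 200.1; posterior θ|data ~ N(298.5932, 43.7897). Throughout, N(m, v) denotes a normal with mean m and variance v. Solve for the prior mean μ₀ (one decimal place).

μ₀ = 565.6

With known observation variance, the Normal–Normal posterior has precision τ_n = τ₀ + n/σ² and mean μ_n = (τ₀μ₀ + (n/σ²)x̄)/τ_n.
Here τ₀ = 1/162.5 = 0.006154 and τ_data = 7/419.6 = 0.016683, so τ_n = 0.022837.
Rearranging for μ₀: μ₀ = (μ_n·τ_n − τ_data·x̄)/τ₀ = (298.5932·0.022837 − 0.016683·200.1) / 0.006154 = 3.480705/0.006154 ≈ 565.6.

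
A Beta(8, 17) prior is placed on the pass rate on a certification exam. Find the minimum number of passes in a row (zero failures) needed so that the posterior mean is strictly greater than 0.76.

k = 46

After k passes and 0 failures the posterior is Beta(8+k, 17), with mean (8+k)/(8+17+k).
Set (8+k)/(25+k) > 0.76 and solve: k > (0.76·25 − 8)/(1 − 0.76) = 45.833.
The smallest integer exceeding 45.833 is 46, and checking k=46: (54)/(71) = 0.7606 > 0.76.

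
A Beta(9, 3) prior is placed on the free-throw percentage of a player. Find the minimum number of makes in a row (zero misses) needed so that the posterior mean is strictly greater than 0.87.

After k makes and 0 misses the posterior is Beta(9+k, 3), with mean (9+k)/(9+3+k).
Set (9+k)/(12+k) > 0.87 and solve: k > (0.87·12 − 9)/(1 − 0.87) = 11.077.
The smallest integer exceeding 11.077 is 12, and checking k=12: (21)/(24) = 0.8750 > 0.87.

k = 12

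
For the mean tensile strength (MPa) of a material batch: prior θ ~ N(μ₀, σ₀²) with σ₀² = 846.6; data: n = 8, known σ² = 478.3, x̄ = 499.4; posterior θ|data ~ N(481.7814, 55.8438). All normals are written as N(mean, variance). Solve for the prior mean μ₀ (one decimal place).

μ₀ = 232.3

With known observation variance, the Normal–Normal posterior has precision τ_n = τ₀ + n/σ² and mean μ_n = (τ₀μ₀ + (n/σ²)x̄)/τ_n.
Here τ₀ = 1/846.6 = 0.001181 and τ_data = 8/478.3 = 0.016726, so τ_n = 0.017907.
Rearranging for μ₀: μ₀ = (μ_n·τ_n − τ_data·x̄)/τ₀ = (481.7814·0.017907 − 0.016726·499.4) / 0.001181 = 0.274295/0.001181 ≈ 232.3.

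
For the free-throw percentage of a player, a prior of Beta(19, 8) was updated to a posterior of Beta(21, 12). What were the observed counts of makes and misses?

A Beta(α, β) prior with s successes and f failures in binomial data gives a Beta(α+s, β+f) posterior.
So s = 21 − 19 = 2 and f = 12 − 8 = 4.

2 makes and 4 misses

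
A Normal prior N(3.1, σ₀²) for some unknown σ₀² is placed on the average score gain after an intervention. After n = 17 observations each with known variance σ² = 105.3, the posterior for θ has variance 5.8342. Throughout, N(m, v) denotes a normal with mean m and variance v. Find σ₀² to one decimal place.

σ₀² = 100.4

For the Normal–Normal model with known σ², precisions add: τ_n = τ₀ + n/σ².
So 1/σ₀² = 1/5.8342 − 17/105.3 = 0.171403 − 0.161443 = 0.009960.
Hence σ₀² = 1/0.009960 ≈ 100.4.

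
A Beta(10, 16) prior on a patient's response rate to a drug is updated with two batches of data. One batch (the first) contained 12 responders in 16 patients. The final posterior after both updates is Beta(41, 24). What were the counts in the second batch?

Because Beta–binomial updating is additive in the counts, the combined data contributed (α_post−α_prior, β_post−β_prior) successes and failures.
Total across both batches: 41−10=31 responders, 24−16=8 non-responders.
Subtract the first batch: 31−12=19 responders and 8−4=4 non-responders.

19 responders and 4 non-responders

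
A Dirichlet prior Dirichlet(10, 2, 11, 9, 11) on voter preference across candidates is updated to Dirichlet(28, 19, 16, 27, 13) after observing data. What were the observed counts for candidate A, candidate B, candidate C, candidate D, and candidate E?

For a Dirichlet(α) prior with multinomial counts c, the posterior is Dirichlet(α + c) componentwise.
Counts are posterior − prior componentwise: 28−10=18, 19−2=17, 16−11=5, 27−9=18, 13−11=2.

counts (18, 17, 5, 18, 2)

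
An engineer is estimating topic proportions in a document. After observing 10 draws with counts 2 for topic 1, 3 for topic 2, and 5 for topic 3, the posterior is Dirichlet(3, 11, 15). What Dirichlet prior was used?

For a Dirichlet(α) prior with multinomial counts c, the posterior is Dirichlet(α + c) componentwise.
Subtract each count from the matching posterior parameter: 3−2=1, 11−3=8, 15−5=10.

Dirichlet(1, 8, 10)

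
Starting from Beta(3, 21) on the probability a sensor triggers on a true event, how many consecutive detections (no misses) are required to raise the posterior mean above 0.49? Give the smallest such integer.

After k detections and 0 misses the posterior is Beta(3+k, 21), with mean (3+k)/(3+21+k).
Set (3+k)/(24+k) > 0.49 and solve: k > (0.49·24 − 3)/(1 − 0.49) = 17.176.
The smallest integer exceeding 17.176 is 18, and checking k=18: (21)/(42) = 0.5000 > 0.49.

k = 18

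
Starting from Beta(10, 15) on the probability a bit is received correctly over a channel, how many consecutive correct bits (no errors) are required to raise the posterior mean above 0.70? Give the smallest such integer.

k = 26

After k correct bits and 0 errors the posterior is Beta(10+k, 15), with mean (10+k)/(10+15+k).
Set (10+k)/(25+k) > 0.70 and solve: k > (0.70·25 − 10)/(1 − 0.70) = 25.000.
The smallest integer exceeding 25.000 is 26, and checking k=26: (36)/(51) = 0.7059 > 0.70.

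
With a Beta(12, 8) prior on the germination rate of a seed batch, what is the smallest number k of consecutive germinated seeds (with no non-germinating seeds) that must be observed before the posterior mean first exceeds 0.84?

k = 31

After k germinated seeds and 0 non-germinating seeds the posterior is Beta(12+k, 8), with mean (12+k)/(12+8+k).
Set (12+k)/(20+k) > 0.84 and solve: k > (0.84·20 − 12)/(1 − 0.84) = 30.000.
The smallest integer exceeding 30.000 is 31.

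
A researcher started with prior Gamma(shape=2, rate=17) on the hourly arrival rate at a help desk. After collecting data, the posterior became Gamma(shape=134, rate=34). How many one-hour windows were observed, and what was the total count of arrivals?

n = 17 one-hour windows with total 132 arrivals

A Gamma(α, β) prior (rate parametrization) on a Poisson rate with n observations summing to S gives posterior Gamma(α+S, β+n).
Matching: Σxᵢ = 134 − 2 = 132 and n = 34 − 17 = 17.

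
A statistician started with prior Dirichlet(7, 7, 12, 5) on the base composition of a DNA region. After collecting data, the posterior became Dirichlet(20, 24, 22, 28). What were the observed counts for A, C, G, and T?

counts (13, 17, 10, 23)

For a Dirichlet(α) prior with multinomial counts c, the posterior is Dirichlet(α + c) componentwise.
Counts are posterior − prior componentwise: 20−7=13, 24−7=17, 22−12=10, 28−5=23.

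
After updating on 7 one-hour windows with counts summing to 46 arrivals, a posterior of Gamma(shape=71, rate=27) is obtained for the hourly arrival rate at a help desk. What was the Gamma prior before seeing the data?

Gamma(shape=25, rate=20)

A Gamma(α, β) prior (rate parametrization) on a Poisson rate with n observations summing to S gives posterior Gamma(α+S, β+n).
So α = 71 − 46 = 25 and β = 27 − 7 = 20.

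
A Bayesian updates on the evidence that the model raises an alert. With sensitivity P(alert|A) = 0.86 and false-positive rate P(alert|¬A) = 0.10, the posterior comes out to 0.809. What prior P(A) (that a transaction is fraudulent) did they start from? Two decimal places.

Bayes' rule in odds form gives O(A|E) = O(A)·[P(E|A)/P(E|¬A)], hence O(A) = O(A|E)/LR.
Posterior odds = 0.809/(1−0.809) = 4.2356. LR = 0.86/0.10 = 8.6000.
Prior odds = 4.2356/8.6000 = 0.4925, so P(A) = 0.4925/(1+0.4925) ≈ 0.33.

P(A) = 0.33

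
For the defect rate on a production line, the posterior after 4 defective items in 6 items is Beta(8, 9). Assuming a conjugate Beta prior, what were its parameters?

Beta(4, 7)

Under Beta–binomial conjugacy the posterior parameters are (a+s, b+f).
So a = 8 − 4 = 4 and b = 9 − 2 = 7.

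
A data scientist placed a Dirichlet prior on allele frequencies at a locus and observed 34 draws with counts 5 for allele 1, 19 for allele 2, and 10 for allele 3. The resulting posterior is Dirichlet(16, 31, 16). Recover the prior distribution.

Dirichlet(11, 12, 6)

For a Dirichlet(α) prior with multinomial counts c, the posterior is Dirichlet(α + c) componentwise.
Subtract each count from the matching posterior parameter: 16−5=11, 31−19=12, 16−10=6.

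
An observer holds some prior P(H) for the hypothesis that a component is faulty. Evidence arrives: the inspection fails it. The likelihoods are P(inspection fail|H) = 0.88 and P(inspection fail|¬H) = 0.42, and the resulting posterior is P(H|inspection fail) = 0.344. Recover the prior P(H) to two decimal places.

Bayes' rule in odds form gives O(H|E) = O(H)·[P(E|H)/P(E|¬H)], hence O(H) = O(H|E)/LR.
Posterior odds = 0.344/(1−0.344) = 0.5244. LR = 0.88/0.42 = 2.0952.
Prior odds = 0.5244/2.0952 = 0.2503, so P(H) = 0.2503/(1+0.2503) ≈ 0.20.

P(H) = 0.20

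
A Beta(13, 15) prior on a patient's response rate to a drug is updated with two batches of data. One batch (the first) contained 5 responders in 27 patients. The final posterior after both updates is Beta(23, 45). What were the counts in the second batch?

5 responders and 8 non-responders

Because Beta–binomial updating is additive in the counts, the combined data contributed (α_post−α_prior, β_post−β_prior) successes and failures.
Total across both batches: 23−13=10 responders, 45−15=30 non-responders.
Subtract the first batch: 10−5=5 responders and 30−22=8 non-responders.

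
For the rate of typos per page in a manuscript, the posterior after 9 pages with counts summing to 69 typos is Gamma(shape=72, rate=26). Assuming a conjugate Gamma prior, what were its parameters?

Gamma(shape=3, rate=17)

Gamma–Poisson conjugacy: posterior shape = α + Σxᵢ, posterior rate = β + n.
So α = 72 − 69 = 3 and β = 26 − 9 = 17.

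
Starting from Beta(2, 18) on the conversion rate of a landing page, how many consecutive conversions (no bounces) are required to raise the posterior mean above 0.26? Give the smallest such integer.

k = 5

After k conversions and 0 bounces the posterior is Beta(2+k, 18), with mean (2+k)/(2+18+k).
Set (2+k)/(20+k) > 0.26 and solve: k > (0.26·20 − 2)/(1 − 0.26) = 4.324.
The smallest integer exceeding 4.324 is 5.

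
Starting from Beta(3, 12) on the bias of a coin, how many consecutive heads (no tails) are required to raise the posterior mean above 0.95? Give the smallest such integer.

k = 226

After k heads and 0 tails the posterior is Beta(3+k, 12), with mean (3+k)/(3+12+k).
Set (3+k)/(15+k) > 0.95 and solve: k > (0.95·15 − 3)/(1 − 0.95) = 225.000.
The smallest integer exceeding 225.000 is 226.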